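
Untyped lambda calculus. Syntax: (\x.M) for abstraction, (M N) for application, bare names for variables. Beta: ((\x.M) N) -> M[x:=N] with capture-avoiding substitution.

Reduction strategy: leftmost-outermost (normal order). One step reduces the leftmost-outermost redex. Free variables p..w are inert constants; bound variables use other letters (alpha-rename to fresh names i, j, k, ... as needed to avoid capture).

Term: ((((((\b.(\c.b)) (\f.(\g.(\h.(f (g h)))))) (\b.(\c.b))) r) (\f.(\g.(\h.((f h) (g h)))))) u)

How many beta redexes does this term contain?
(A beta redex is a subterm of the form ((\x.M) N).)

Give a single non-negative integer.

Term: ((((((\b.(\c.b)) (\f.(\g.(\h.(f (g h)))))) (\b.(\c.b))) r) (\f.(\g.(\h.((f h) (g h)))))) u)
  Redex: ((\b.(\c.b)) (\f.(\g.(\h.(f (g h))))))
Total redexes: 1

Answer: 1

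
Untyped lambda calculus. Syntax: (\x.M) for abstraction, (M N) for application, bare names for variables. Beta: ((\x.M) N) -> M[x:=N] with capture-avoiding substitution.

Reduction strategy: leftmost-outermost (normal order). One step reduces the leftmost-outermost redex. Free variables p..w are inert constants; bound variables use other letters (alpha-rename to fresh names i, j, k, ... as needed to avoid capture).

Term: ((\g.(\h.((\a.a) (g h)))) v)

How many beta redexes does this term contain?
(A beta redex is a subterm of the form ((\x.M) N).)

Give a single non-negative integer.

Term: ((\g.(\h.((\a.a) (g h)))) v)
  Redex: ((\g.(\h.((\a.a) (g h)))) v)
  Redex: ((\a.a) (g h))
Total redexes: 2

Answer: 2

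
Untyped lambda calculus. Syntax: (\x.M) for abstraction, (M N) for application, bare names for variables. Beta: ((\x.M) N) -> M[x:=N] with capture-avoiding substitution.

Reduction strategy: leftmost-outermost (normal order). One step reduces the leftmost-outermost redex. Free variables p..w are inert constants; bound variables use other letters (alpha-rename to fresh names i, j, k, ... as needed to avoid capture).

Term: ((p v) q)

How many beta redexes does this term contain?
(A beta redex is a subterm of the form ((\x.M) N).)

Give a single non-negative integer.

Term: ((p v) q)
  (no redexes)
Total redexes: 0

Answer: 0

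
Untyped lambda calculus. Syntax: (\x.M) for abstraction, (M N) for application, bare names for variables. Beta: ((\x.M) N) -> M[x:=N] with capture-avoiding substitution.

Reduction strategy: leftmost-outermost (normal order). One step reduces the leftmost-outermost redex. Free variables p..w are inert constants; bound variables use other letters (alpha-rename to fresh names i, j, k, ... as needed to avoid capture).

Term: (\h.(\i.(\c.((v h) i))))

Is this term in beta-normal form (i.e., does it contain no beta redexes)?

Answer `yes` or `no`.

Answer: yes

Derivation:
Term: (\h.(\i.(\c.((v h) i))))
No beta redexes found.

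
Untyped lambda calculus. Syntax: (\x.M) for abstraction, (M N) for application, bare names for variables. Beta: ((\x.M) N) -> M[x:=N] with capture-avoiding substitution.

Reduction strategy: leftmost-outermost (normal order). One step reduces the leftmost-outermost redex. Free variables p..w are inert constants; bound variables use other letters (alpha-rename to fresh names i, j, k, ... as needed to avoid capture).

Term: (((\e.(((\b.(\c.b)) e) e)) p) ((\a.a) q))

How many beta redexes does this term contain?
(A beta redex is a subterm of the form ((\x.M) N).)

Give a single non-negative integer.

Answer: 3

Derivation:
Term: (((\e.(((\b.(\c.b)) e) e)) p) ((\a.a) q))
  Redex: ((\e.(((\b.(\c.b)) e) e)) p)
  Redex: ((\b.(\c.b)) e)
  Redex: ((\a.a) q)
Total redexes: 3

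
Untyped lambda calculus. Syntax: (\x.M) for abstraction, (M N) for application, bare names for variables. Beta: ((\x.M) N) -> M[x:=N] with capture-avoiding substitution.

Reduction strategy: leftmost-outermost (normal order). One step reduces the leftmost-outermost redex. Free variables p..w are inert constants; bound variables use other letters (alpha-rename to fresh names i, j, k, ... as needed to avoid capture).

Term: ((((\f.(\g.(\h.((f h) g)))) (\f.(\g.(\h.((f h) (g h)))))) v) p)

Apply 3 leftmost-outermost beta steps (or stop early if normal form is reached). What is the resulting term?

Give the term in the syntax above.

Step 0: ((((\f.(\g.(\h.((f h) g)))) (\f.(\g.(\h.((f h) (g h)))))) v) p)
Step 1: (((\g.(\h.(((\f.(\g.(\h.((f h) (g h))))) h) g))) v) p)
Step 2: ((\h.(((\f.(\g.(\h.((f h) (g h))))) h) v)) p)
Step 3: (((\f.(\g.(\h.((f h) (g h))))) p) v)

Answer: (((\f.(\g.(\h.((f h) (g h))))) p) v)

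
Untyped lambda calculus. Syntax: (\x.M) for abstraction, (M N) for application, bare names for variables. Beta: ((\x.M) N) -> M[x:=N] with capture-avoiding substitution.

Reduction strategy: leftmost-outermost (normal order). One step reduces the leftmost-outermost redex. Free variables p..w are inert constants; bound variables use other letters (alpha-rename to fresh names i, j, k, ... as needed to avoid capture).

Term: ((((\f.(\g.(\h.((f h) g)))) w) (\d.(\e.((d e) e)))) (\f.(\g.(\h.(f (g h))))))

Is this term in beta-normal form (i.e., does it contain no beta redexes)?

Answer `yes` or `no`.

Term: ((((\f.(\g.(\h.((f h) g)))) w) (\d.(\e.((d e) e)))) (\f.(\g.(\h.(f (g h))))))
Found 1 beta redex(es).

Answer: no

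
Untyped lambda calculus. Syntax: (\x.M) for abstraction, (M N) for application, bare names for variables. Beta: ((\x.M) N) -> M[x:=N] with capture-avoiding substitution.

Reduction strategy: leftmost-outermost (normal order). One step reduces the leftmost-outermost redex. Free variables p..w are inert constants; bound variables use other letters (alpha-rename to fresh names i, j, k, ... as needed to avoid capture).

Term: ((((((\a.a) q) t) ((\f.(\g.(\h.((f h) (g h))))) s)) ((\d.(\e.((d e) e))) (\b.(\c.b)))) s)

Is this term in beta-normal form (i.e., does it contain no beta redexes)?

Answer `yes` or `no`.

Term: ((((((\a.a) q) t) ((\f.(\g.(\h.((f h) (g h))))) s)) ((\d.(\e.((d e) e))) (\b.(\c.b)))) s)
Found 3 beta redex(es).

Answer: no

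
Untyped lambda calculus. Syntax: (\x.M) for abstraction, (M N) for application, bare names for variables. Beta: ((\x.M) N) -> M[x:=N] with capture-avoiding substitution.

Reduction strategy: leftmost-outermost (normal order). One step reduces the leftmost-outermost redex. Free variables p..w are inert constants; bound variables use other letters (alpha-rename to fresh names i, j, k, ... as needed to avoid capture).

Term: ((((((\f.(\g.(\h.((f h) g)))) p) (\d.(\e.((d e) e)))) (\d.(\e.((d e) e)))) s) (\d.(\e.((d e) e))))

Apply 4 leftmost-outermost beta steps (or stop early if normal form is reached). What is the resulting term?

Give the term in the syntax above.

Answer: ((((p (\d.(\e.((d e) e)))) (\d.(\e.((d e) e)))) s) (\d.(\e.((d e) e))))

Derivation:
Step 0: ((((((\f.(\g.(\h.((f h) g)))) p) (\d.(\e.((d e) e)))) (\d.(\e.((d e) e)))) s) (\d.(\e.((d e) e))))
Step 1: (((((\g.(\h.((p h) g))) (\d.(\e.((d e) e)))) (\d.(\e.((d e) e)))) s) (\d.(\e.((d e) e))))
Step 2: ((((\h.((p h) (\d.(\e.((d e) e))))) (\d.(\e.((d e) e)))) s) (\d.(\e.((d e) e))))
Step 3: ((((p (\d.(\e.((d e) e)))) (\d.(\e.((d e) e)))) s) (\d.(\e.((d e) e))))
Step 4: (normal form reached)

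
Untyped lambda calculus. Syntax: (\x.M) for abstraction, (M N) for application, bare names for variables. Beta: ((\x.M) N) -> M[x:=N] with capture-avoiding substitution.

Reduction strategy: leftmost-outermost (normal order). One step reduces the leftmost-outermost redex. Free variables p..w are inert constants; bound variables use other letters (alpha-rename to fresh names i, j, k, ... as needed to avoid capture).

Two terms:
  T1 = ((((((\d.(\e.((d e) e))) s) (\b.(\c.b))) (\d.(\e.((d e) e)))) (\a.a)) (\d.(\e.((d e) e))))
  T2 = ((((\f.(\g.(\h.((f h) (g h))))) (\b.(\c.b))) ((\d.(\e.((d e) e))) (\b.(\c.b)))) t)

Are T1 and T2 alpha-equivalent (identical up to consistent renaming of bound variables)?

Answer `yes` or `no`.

Answer: no

Derivation:
Term 1: ((((((\d.(\e.((d e) e))) s) (\b.(\c.b))) (\d.(\e.((d e) e)))) (\a.a)) (\d.(\e.((d e) e))))
Term 2: ((((\f.(\g.(\h.((f h) (g h))))) (\b.(\c.b))) ((\d.(\e.((d e) e))) (\b.(\c.b)))) t)
Alpha-equivalence: compare structure up to binder renaming.
Result: False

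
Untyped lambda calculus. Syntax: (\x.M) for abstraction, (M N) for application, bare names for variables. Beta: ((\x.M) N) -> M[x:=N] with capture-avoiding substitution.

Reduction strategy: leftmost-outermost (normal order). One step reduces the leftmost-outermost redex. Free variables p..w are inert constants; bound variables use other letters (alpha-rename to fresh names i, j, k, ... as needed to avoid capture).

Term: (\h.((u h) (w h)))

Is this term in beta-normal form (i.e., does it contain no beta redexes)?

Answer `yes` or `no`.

Term: (\h.((u h) (w h)))
No beta redexes found.

Answer: yes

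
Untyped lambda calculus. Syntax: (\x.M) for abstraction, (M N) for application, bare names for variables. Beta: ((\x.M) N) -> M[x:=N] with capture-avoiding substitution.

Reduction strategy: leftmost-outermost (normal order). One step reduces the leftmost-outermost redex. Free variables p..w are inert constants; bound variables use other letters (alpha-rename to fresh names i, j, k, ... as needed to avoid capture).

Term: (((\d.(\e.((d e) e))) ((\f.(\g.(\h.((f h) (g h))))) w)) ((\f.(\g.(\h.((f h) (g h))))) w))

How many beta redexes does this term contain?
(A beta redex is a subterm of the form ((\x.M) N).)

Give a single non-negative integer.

Answer: 3

Derivation:
Term: (((\d.(\e.((d e) e))) ((\f.(\g.(\h.((f h) (g h))))) w)) ((\f.(\g.(\h.((f h) (g h))))) w))
  Redex: ((\d.(\e.((d e) e))) ((\f.(\g.(\h.((f h) (g h))))) w))
  Redex: ((\f.(\g.(\h.((f h) (g h))))) w)
  Redex: ((\f.(\g.(\h.((f h) (g h))))) w)
Total redexes: 3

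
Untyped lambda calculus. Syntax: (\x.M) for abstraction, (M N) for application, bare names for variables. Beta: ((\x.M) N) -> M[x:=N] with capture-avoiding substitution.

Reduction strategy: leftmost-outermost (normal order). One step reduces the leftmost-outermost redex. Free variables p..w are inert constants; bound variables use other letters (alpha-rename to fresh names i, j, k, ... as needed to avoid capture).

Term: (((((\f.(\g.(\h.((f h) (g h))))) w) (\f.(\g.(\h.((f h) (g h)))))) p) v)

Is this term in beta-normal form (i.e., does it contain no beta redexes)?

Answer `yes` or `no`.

Term: (((((\f.(\g.(\h.((f h) (g h))))) w) (\f.(\g.(\h.((f h) (g h)))))) p) v)
Found 1 beta redex(es).

Answer: no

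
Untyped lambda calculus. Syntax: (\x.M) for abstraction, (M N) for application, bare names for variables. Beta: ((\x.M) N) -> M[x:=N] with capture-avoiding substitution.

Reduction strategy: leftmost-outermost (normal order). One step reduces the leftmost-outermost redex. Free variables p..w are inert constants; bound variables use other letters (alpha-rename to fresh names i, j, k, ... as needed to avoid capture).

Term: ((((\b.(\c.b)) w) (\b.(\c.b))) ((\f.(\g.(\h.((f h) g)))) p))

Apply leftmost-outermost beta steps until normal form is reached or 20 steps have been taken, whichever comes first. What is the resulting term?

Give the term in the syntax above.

Step 0: ((((\b.(\c.b)) w) (\b.(\c.b))) ((\f.(\g.(\h.((f h) g)))) p))
Step 1: (((\c.w) (\b.(\c.b))) ((\f.(\g.(\h.((f h) g)))) p))
Step 2: (w ((\f.(\g.(\h.((f h) g)))) p))
Step 3: (w (\g.(\h.((p h) g))))

Answer: (w (\g.(\h.((p h) g))))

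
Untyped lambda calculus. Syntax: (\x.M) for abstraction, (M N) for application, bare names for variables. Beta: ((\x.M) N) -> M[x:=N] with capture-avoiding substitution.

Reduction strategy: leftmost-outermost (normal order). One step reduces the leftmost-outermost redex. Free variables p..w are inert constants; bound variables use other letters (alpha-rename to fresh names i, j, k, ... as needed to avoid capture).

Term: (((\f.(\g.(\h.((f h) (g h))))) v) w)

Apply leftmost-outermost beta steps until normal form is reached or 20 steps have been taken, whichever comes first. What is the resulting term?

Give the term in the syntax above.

Answer: (\h.((v h) (w h)))

Derivation:
Step 0: (((\f.(\g.(\h.((f h) (g h))))) v) w)
Step 1: ((\g.(\h.((v h) (g h)))) w)
Step 2: (\h.((v h) (w h)))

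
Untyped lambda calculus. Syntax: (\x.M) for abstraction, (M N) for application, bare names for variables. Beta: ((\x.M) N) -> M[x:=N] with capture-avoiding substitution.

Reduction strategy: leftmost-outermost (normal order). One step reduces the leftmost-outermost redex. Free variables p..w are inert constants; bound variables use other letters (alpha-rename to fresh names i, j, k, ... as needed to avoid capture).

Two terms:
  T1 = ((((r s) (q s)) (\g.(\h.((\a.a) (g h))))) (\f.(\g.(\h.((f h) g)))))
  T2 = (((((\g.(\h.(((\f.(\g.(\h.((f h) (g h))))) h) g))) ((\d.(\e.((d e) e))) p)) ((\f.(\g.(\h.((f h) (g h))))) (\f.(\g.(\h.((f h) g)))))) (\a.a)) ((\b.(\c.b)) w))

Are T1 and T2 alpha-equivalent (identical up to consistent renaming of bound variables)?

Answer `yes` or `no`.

Term 1: ((((r s) (q s)) (\g.(\h.((\a.a) (g h))))) (\f.(\g.(\h.((f h) g)))))
Term 2: (((((\g.(\h.(((\f.(\g.(\h.((f h) (g h))))) h) g))) ((\d.(\e.((d e) e))) p)) ((\f.(\g.(\h.((f h) (g h))))) (\f.(\g.(\h.((f h) g)))))) (\a.a)) ((\b.(\c.b)) w))
Alpha-equivalence: compare structure up to binder renaming.
Result: False

Answer: no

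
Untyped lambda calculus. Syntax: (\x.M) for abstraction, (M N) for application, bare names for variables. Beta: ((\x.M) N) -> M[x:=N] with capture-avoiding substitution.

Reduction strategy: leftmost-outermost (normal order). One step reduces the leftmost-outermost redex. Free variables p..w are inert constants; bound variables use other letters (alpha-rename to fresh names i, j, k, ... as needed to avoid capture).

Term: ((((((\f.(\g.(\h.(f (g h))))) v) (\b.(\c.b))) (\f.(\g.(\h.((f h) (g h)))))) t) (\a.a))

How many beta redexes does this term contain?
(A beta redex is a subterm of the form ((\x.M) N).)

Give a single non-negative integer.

Term: ((((((\f.(\g.(\h.(f (g h))))) v) (\b.(\c.b))) (\f.(\g.(\h.((f h) (g h)))))) t) (\a.a))
  Redex: ((\f.(\g.(\h.(f (g h))))) v)
Total redexes: 1

Answer: 1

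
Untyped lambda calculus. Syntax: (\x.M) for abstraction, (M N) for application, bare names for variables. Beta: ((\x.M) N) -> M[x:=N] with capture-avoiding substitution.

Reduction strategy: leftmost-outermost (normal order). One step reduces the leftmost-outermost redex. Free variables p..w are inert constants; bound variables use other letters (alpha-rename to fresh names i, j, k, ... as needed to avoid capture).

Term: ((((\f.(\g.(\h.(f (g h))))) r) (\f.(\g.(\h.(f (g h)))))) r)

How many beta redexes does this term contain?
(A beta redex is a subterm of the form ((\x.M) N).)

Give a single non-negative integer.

Term: ((((\f.(\g.(\h.(f (g h))))) r) (\f.(\g.(\h.(f (g h)))))) r)
  Redex: ((\f.(\g.(\h.(f (g h))))) r)
Total redexes: 1

Answer: 1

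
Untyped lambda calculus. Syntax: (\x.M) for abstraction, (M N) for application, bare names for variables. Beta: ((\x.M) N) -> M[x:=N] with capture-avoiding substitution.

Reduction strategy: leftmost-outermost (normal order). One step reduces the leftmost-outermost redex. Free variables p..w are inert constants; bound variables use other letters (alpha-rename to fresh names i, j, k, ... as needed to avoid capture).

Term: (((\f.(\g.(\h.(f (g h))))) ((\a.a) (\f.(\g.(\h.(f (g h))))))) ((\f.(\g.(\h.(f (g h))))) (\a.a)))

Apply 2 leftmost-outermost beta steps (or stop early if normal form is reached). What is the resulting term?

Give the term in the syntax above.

Step 0: (((\f.(\g.(\h.(f (g h))))) ((\a.a) (\f.(\g.(\h.(f (g h))))))) ((\f.(\g.(\h.(f (g h))))) (\a.a)))
Step 1: ((\g.(\h.(((\a.a) (\f.(\g.(\h.(f (g h)))))) (g h)))) ((\f.(\g.(\h.(f (g h))))) (\a.a)))
Step 2: (\h.(((\a.a) (\f.(\g.(\h.(f (g h)))))) (((\f.(\g.(\h.(f (g h))))) (\a.a)) h)))

Answer: (\h.(((\a.a) (\f.(\g.(\h.(f (g h)))))) (((\f.(\g.(\h.(f (g h))))) (\a.a)) h)))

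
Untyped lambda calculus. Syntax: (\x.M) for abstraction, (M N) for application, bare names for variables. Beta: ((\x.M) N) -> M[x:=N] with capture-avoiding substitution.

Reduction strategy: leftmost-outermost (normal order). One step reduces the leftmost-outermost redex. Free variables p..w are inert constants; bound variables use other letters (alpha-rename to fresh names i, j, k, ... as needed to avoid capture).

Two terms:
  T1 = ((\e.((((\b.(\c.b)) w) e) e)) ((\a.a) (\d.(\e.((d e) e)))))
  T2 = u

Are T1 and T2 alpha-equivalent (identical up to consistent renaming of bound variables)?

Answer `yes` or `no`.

Answer: no

Derivation:
Term 1: ((\e.((((\b.(\c.b)) w) e) e)) ((\a.a) (\d.(\e.((d e) e)))))
Term 2: u
Alpha-equivalence: compare structure up to binder renaming.
Result: False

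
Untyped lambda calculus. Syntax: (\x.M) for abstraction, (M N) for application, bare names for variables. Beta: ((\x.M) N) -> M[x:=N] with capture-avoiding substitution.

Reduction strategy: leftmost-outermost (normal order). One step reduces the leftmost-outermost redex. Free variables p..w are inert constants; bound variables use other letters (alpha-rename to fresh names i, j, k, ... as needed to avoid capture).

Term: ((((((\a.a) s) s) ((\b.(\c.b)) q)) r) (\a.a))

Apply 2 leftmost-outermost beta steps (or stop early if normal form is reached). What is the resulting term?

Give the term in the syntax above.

Step 0: ((((((\a.a) s) s) ((\b.(\c.b)) q)) r) (\a.a))
Step 1: ((((s s) ((\b.(\c.b)) q)) r) (\a.a))
Step 2: ((((s s) (\c.q)) r) (\a.a))

Answer: ((((s s) (\c.q)) r) (\a.a))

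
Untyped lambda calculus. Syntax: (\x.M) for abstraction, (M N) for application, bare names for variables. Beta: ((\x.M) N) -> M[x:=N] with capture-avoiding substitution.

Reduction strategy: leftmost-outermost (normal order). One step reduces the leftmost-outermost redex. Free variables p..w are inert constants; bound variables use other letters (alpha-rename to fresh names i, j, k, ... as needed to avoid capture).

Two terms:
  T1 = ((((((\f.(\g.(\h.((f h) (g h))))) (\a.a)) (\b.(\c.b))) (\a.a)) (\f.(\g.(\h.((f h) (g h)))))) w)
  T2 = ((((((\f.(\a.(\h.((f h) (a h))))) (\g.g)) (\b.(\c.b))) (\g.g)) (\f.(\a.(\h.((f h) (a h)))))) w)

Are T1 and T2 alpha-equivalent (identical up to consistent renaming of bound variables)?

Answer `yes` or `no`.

Answer: yes

Derivation:
Term 1: ((((((\f.(\g.(\h.((f h) (g h))))) (\a.a)) (\b.(\c.b))) (\a.a)) (\f.(\g.(\h.((f h) (g h)))))) w)
Term 2: ((((((\f.(\a.(\h.((f h) (a h))))) (\g.g)) (\b.(\c.b))) (\g.g)) (\f.(\a.(\h.((f h) (a h)))))) w)
Alpha-equivalence: compare structure up to binder renaming.
Result: True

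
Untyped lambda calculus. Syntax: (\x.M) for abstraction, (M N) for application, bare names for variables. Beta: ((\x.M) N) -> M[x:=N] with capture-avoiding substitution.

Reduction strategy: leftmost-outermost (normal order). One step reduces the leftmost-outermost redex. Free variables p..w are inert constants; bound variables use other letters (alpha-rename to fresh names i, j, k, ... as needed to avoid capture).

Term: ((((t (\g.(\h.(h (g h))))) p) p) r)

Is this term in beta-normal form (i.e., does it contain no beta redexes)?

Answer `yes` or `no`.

Term: ((((t (\g.(\h.(h (g h))))) p) p) r)
No beta redexes found.

Answer: yes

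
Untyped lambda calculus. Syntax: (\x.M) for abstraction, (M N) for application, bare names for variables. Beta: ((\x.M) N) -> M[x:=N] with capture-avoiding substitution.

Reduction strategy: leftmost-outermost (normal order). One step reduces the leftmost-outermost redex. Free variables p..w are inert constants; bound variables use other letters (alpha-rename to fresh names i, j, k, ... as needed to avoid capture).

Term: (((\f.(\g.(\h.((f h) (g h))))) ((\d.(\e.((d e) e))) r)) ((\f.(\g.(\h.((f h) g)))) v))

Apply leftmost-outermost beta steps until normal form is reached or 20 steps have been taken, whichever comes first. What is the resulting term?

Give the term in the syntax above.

Answer: (\h.(((r h) h) (\i.((v i) h))))

Derivation:
Step 0: (((\f.(\g.(\h.((f h) (g h))))) ((\d.(\e.((d e) e))) r)) ((\f.(\g.(\h.((f h) g)))) v))
Step 1: ((\g.(\h.((((\d.(\e.((d e) e))) r) h) (g h)))) ((\f.(\g.(\h.((f h) g)))) v))
Step 2: (\h.((((\d.(\e.((d e) e))) r) h) (((\f.(\g.(\h.((f h) g)))) v) h)))
Step 3: (\h.(((\e.((r e) e)) h) (((\f.(\g.(\h.((f h) g)))) v) h)))
Step 4: (\h.(((r h) h) (((\f.(\g.(\h.((f h) g)))) v) h)))
Step 5: (\h.(((r h) h) ((\g.(\h.((v h) g))) h)))
Step 6: (\h.(((r h) h) (\i.((v i) h))))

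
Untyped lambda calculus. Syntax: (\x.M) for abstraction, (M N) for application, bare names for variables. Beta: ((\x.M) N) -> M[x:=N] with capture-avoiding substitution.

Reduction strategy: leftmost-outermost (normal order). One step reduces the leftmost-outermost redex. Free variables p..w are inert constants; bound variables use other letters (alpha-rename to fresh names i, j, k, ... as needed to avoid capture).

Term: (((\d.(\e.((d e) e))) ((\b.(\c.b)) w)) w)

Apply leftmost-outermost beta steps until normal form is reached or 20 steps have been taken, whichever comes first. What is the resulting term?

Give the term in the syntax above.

Step 0: (((\d.(\e.((d e) e))) ((\b.(\c.b)) w)) w)
Step 1: ((\e.((((\b.(\c.b)) w) e) e)) w)
Step 2: ((((\b.(\c.b)) w) w) w)
Step 3: (((\c.w) w) w)
Step 4: (w w)

Answer: (w w)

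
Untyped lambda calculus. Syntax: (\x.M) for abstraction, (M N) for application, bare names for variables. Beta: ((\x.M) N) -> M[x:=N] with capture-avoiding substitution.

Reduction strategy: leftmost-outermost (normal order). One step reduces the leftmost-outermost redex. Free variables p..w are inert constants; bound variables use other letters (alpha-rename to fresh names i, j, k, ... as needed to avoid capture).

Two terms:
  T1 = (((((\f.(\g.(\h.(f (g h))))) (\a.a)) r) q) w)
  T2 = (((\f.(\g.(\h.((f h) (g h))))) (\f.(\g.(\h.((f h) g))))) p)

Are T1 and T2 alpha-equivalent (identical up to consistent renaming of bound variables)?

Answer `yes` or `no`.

Answer: no

Derivation:
Term 1: (((((\f.(\g.(\h.(f (g h))))) (\a.a)) r) q) w)
Term 2: (((\f.(\g.(\h.((f h) (g h))))) (\f.(\g.(\h.((f h) g))))) p)
Alpha-equivalence: compare structure up to binder renaming.
Result: False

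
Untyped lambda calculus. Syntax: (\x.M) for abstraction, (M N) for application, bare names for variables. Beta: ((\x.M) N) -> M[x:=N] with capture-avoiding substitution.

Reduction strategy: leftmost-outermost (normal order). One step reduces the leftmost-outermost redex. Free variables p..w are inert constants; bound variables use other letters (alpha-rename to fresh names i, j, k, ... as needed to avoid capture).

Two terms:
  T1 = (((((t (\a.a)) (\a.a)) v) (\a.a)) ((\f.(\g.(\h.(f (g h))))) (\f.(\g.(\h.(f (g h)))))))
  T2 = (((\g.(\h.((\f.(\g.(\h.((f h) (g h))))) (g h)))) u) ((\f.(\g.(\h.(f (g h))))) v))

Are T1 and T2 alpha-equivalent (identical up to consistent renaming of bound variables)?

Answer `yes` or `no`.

Term 1: (((((t (\a.a)) (\a.a)) v) (\a.a)) ((\f.(\g.(\h.(f (g h))))) (\f.(\g.(\h.(f (g h)))))))
Term 2: (((\g.(\h.((\f.(\g.(\h.((f h) (g h))))) (g h)))) u) ((\f.(\g.(\h.(f (g h))))) v))
Alpha-equivalence: compare structure up to binder renaming.
Result: False

Answer: no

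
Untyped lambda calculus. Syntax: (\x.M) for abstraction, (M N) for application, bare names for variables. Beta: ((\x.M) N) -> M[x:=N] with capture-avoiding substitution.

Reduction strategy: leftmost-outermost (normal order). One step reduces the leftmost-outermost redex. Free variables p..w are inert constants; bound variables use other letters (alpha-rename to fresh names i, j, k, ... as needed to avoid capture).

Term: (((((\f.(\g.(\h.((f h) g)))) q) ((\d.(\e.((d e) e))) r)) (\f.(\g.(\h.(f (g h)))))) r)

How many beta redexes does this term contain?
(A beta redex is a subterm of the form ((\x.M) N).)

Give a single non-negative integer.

Answer: 2

Derivation:
Term: (((((\f.(\g.(\h.((f h) g)))) q) ((\d.(\e.((d e) e))) r)) (\f.(\g.(\h.(f (g h)))))) r)
  Redex: ((\f.(\g.(\h.((f h) g)))) q)
  Redex: ((\d.(\e.((d e) e))) r)
Total redexes: 2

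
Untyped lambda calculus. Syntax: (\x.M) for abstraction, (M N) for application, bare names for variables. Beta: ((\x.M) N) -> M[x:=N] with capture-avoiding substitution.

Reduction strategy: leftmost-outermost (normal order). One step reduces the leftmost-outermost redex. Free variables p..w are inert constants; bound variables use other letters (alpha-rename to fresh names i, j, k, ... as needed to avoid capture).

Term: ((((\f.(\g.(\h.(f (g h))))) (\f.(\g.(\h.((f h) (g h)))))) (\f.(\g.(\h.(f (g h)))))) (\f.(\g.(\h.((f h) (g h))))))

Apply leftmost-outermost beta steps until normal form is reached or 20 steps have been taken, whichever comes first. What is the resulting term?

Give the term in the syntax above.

Answer: (\g.(\h.(\i.(\j.(((h (g h)) j) (i j))))))

Derivation:
Step 0: ((((\f.(\g.(\h.(f (g h))))) (\f.(\g.(\h.((f h) (g h)))))) (\f.(\g.(\h.(f (g h)))))) (\f.(\g.(\h.((f h) (g h))))))
Step 1: (((\g.(\h.((\f.(\g.(\h.((f h) (g h))))) (g h)))) (\f.(\g.(\h.(f (g h)))))) (\f.(\g.(\h.((f h) (g h))))))
Step 2: ((\h.((\f.(\g.(\h.((f h) (g h))))) ((\f.(\g.(\h.(f (g h))))) h))) (\f.(\g.(\h.((f h) (g h))))))
Step 3: ((\f.(\g.(\h.((f h) (g h))))) ((\f.(\g.(\h.(f (g h))))) (\f.(\g.(\h.((f h) (g h)))))))
Step 4: (\g.(\h.((((\f.(\g.(\h.(f (g h))))) (\f.(\g.(\h.((f h) (g h)))))) h) (g h))))
Step 5: (\g.(\h.(((\g.(\h.((\f.(\g.(\h.((f h) (g h))))) (g h)))) h) (g h))))
Step 6: (\g.(\h.((\i.((\f.(\g.(\h.((f h) (g h))))) (h i))) (g h))))
Step 7: (\g.(\h.((\f.(\g.(\h.((f h) (g h))))) (h (g h)))))
Step 8: (\g.(\h.(\i.(\j.(((h (g h)) j) (i j))))))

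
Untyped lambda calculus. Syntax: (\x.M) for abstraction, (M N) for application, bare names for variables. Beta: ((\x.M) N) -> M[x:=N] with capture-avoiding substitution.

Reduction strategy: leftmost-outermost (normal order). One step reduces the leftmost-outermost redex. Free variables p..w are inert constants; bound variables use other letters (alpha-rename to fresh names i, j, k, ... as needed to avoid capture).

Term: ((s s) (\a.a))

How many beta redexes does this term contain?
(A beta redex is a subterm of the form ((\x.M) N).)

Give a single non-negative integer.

Term: ((s s) (\a.a))
  (no redexes)
Total redexes: 0

Answer: 0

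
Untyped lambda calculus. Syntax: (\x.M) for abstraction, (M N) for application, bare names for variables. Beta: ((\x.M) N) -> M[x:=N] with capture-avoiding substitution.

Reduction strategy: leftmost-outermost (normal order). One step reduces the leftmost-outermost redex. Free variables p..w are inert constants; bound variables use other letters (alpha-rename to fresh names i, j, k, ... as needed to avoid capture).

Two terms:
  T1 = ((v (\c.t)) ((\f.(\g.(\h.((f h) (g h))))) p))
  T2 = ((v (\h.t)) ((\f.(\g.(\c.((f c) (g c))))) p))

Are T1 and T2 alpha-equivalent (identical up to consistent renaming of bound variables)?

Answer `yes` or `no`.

Term 1: ((v (\c.t)) ((\f.(\g.(\h.((f h) (g h))))) p))
Term 2: ((v (\h.t)) ((\f.(\g.(\c.((f c) (g c))))) p))
Alpha-equivalence: compare structure up to binder renaming.
Result: True

Answer: yes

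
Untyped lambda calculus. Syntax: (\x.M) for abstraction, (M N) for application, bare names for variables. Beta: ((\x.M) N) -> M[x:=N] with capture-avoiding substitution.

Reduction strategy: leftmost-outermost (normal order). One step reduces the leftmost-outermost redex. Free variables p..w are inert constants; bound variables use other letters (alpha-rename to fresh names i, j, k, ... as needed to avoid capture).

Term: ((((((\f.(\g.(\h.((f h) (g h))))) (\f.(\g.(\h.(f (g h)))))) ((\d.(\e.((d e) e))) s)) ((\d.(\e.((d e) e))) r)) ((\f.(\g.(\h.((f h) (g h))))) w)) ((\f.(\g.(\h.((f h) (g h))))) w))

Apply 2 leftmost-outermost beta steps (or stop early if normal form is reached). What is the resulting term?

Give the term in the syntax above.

Answer: ((((\h.(((\f.(\g.(\h.(f (g h))))) h) (((\d.(\e.((d e) e))) s) h))) ((\d.(\e.((d e) e))) r)) ((\f.(\g.(\h.((f h) (g h))))) w)) ((\f.(\g.(\h.((f h) (g h))))) w))

Derivation:
Step 0: ((((((\f.(\g.(\h.((f h) (g h))))) (\f.(\g.(\h.(f (g h)))))) ((\d.(\e.((d e) e))) s)) ((\d.(\e.((d e) e))) r)) ((\f.(\g.(\h.((f h) (g h))))) w)) ((\f.(\g.(\h.((f h) (g h))))) w))
Step 1: (((((\g.(\h.(((\f.(\g.(\h.(f (g h))))) h) (g h)))) ((\d.(\e.((d e) e))) s)) ((\d.(\e.((d e) e))) r)) ((\f.(\g.(\h.((f h) (g h))))) w)) ((\f.(\g.(\h.((f h) (g h))))) w))
Step 2: ((((\h.(((\f.(\g.(\h.(f (g h))))) h) (((\d.(\e.((d e) e))) s) h))) ((\d.(\e.((d e) e))) r)) ((\f.(\g.(\h.((f h) (g h))))) w)) ((\f.(\g.(\h.((f h) (g h))))) w))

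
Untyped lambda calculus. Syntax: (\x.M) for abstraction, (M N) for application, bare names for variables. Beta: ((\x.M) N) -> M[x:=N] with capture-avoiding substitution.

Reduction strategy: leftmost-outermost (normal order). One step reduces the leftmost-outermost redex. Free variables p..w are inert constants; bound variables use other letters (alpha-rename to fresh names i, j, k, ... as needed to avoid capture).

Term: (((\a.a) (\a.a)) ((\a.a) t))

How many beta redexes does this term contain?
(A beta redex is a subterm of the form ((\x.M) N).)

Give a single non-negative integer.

Term: (((\a.a) (\a.a)) ((\a.a) t))
  Redex: ((\a.a) (\a.a))
  Redex: ((\a.a) t)
Total redexes: 2

Answer: 2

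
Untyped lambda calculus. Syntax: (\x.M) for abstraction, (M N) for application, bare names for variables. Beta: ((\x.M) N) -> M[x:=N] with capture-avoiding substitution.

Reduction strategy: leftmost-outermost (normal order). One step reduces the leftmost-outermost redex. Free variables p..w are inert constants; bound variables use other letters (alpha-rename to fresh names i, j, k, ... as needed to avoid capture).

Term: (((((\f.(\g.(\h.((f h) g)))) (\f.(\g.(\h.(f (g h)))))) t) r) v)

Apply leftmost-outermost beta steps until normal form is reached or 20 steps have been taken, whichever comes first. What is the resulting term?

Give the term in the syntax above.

Step 0: (((((\f.(\g.(\h.((f h) g)))) (\f.(\g.(\h.(f (g h)))))) t) r) v)
Step 1: ((((\g.(\h.(((\f.(\g.(\h.(f (g h))))) h) g))) t) r) v)
Step 2: (((\h.(((\f.(\g.(\h.(f (g h))))) h) t)) r) v)
Step 3: ((((\f.(\g.(\h.(f (g h))))) r) t) v)
Step 4: (((\g.(\h.(r (g h)))) t) v)
Step 5: ((\h.(r (t h))) v)
Step 6: (r (t v))

Answer: (r (t v))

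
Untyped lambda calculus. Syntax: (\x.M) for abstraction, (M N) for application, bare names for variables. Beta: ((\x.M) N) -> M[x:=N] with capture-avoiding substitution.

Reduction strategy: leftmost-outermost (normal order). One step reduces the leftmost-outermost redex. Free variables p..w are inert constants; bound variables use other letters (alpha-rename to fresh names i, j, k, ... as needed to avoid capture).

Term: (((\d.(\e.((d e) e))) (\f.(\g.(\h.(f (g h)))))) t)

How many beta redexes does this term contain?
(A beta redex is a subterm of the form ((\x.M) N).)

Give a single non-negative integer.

Term: (((\d.(\e.((d e) e))) (\f.(\g.(\h.(f (g h)))))) t)
  Redex: ((\d.(\e.((d e) e))) (\f.(\g.(\h.(f (g h))))))
Total redexes: 1

Answer: 1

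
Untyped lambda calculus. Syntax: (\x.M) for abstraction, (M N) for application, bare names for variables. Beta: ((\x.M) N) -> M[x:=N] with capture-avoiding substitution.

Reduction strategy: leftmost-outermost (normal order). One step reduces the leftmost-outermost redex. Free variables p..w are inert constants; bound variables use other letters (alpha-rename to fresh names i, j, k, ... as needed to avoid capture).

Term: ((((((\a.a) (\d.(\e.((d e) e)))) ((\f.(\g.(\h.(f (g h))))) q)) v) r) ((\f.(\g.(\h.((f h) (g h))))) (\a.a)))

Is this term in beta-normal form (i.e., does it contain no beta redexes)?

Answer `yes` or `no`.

Term: ((((((\a.a) (\d.(\e.((d e) e)))) ((\f.(\g.(\h.(f (g h))))) q)) v) r) ((\f.(\g.(\h.((f h) (g h))))) (\a.a)))
Found 3 beta redex(es).

Answer: no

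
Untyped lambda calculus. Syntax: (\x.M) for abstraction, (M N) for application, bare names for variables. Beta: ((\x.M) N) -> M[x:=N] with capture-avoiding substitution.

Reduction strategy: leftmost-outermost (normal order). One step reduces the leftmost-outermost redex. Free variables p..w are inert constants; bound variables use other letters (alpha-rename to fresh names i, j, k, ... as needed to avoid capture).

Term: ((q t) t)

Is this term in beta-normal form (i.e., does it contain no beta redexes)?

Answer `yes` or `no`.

Term: ((q t) t)
No beta redexes found.

Answer: yes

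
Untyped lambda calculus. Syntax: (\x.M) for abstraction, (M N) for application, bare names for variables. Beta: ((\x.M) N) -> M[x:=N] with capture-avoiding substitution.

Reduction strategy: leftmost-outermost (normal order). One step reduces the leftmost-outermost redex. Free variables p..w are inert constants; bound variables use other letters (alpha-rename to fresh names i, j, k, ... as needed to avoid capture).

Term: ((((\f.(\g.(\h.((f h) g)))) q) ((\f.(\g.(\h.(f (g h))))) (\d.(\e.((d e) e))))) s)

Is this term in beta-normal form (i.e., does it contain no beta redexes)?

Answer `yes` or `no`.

Answer: no

Derivation:
Term: ((((\f.(\g.(\h.((f h) g)))) q) ((\f.(\g.(\h.(f (g h))))) (\d.(\e.((d e) e))))) s)
Found 2 beta redex(es).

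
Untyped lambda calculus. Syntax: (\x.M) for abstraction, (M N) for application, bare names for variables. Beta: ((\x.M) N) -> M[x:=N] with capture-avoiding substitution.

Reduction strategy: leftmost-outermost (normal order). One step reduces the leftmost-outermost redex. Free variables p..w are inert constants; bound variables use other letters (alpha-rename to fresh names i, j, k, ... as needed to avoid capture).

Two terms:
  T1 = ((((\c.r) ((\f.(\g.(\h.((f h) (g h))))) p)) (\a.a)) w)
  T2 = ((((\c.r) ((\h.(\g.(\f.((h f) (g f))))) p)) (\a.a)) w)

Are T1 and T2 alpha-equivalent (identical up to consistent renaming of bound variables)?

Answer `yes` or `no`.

Term 1: ((((\c.r) ((\f.(\g.(\h.((f h) (g h))))) p)) (\a.a)) w)
Term 2: ((((\c.r) ((\h.(\g.(\f.((h f) (g f))))) p)) (\a.a)) w)
Alpha-equivalence: compare structure up to binder renaming.
Result: True

Answer: yes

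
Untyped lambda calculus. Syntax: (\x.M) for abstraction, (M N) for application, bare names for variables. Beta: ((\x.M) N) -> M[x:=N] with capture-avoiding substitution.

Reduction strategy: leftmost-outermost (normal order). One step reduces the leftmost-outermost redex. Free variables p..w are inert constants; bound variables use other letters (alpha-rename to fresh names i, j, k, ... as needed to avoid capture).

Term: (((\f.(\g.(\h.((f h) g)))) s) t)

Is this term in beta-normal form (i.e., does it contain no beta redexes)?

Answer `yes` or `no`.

Answer: no

Derivation:
Term: (((\f.(\g.(\h.((f h) g)))) s) t)
Found 1 beta redex(es).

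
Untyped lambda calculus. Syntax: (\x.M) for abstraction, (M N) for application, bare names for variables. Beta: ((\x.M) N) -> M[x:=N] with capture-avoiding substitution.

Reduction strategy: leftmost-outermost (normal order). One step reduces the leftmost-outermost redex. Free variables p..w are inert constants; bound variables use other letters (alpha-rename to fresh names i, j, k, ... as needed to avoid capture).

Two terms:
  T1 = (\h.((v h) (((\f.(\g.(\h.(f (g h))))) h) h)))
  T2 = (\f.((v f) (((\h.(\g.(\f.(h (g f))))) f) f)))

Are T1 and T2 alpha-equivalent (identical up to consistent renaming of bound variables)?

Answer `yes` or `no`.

Answer: yes

Derivation:
Term 1: (\h.((v h) (((\f.(\g.(\h.(f (g h))))) h) h)))
Term 2: (\f.((v f) (((\h.(\g.(\f.(h (g f))))) f) f)))
Alpha-equivalence: compare structure up to binder renaming.
Result: True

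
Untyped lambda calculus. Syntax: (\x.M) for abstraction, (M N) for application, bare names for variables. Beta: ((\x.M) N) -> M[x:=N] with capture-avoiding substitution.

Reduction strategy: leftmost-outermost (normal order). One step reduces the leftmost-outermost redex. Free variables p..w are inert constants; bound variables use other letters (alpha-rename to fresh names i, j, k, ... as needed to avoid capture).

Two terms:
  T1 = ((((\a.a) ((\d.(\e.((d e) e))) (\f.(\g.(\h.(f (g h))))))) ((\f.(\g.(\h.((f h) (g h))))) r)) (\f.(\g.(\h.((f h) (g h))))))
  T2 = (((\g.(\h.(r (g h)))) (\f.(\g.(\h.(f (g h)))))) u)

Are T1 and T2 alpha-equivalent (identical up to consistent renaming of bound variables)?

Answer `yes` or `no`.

Term 1: ((((\a.a) ((\d.(\e.((d e) e))) (\f.(\g.(\h.(f (g h))))))) ((\f.(\g.(\h.((f h) (g h))))) r)) (\f.(\g.(\h.((f h) (g h))))))
Term 2: (((\g.(\h.(r (g h)))) (\f.(\g.(\h.(f (g h)))))) u)
Alpha-equivalence: compare structure up to binder renaming.
Result: False

Answer: no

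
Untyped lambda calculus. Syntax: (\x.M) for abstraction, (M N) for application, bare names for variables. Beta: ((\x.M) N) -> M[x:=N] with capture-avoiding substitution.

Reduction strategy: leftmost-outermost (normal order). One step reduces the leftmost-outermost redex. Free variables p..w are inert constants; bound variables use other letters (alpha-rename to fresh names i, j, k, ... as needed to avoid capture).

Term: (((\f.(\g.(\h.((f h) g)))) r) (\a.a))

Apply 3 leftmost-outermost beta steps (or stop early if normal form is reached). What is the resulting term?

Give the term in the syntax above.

Answer: (\h.((r h) (\a.a)))

Derivation:
Step 0: (((\f.(\g.(\h.((f h) g)))) r) (\a.a))
Step 1: ((\g.(\h.((r h) g))) (\a.a))
Step 2: (\h.((r h) (\a.a)))
Step 3: (normal form reached)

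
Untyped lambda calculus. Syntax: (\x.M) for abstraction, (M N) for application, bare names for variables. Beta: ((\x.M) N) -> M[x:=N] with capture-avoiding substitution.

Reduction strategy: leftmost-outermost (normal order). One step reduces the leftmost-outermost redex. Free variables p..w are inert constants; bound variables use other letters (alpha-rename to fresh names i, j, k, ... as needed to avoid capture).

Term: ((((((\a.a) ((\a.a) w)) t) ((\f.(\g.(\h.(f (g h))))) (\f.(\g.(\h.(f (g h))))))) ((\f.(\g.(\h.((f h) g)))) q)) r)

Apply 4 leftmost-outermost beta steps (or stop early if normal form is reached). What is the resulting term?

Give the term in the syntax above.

Answer: ((((w t) (\g.(\h.(\i.(\j.((g h) (i j))))))) ((\f.(\g.(\h.((f h) g)))) q)) r)

Derivation:
Step 0: ((((((\a.a) ((\a.a) w)) t) ((\f.(\g.(\h.(f (g h))))) (\f.(\g.(\h.(f (g h))))))) ((\f.(\g.(\h.((f h) g)))) q)) r)
Step 1: ((((((\a.a) w) t) ((\f.(\g.(\h.(f (g h))))) (\f.(\g.(\h.(f (g h))))))) ((\f.(\g.(\h.((f h) g)))) q)) r)
Step 2: ((((w t) ((\f.(\g.(\h.(f (g h))))) (\f.(\g.(\h.(f (g h))))))) ((\f.(\g.(\h.((f h) g)))) q)) r)
Step 3: ((((w t) (\g.(\h.((\f.(\g.(\h.(f (g h))))) (g h))))) ((\f.(\g.(\h.((f h) g)))) q)) r)
Step 4: ((((w t) (\g.(\h.(\i.(\j.((g h) (i j))))))) ((\f.(\g.(\h.((f h) g)))) q)) r)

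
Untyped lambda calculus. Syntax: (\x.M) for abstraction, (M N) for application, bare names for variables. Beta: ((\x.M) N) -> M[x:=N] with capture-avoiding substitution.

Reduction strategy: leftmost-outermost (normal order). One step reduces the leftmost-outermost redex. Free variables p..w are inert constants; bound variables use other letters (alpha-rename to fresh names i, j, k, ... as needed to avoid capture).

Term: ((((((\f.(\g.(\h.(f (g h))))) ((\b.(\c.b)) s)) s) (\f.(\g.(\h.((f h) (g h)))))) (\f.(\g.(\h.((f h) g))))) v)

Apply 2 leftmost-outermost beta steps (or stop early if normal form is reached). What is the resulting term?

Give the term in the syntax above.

Answer: ((((\h.(((\b.(\c.b)) s) (s h))) (\f.(\g.(\h.((f h) (g h)))))) (\f.(\g.(\h.((f h) g))))) v)

Derivation:
Step 0: ((((((\f.(\g.(\h.(f (g h))))) ((\b.(\c.b)) s)) s) (\f.(\g.(\h.((f h) (g h)))))) (\f.(\g.(\h.((f h) g))))) v)
Step 1: (((((\g.(\h.(((\b.(\c.b)) s) (g h)))) s) (\f.(\g.(\h.((f h) (g h)))))) (\f.(\g.(\h.((f h) g))))) v)
Step 2: ((((\h.(((\b.(\c.b)) s) (s h))) (\f.(\g.(\h.((f h) (g h)))))) (\f.(\g.(\h.((f h) g))))) v)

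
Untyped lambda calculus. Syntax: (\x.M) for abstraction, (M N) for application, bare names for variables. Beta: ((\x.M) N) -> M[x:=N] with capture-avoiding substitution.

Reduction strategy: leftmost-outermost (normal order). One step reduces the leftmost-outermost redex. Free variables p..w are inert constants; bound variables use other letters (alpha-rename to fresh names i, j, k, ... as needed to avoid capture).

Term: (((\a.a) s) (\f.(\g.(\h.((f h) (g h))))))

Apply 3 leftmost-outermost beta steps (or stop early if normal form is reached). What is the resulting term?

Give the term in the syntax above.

Answer: (s (\f.(\g.(\h.((f h) (g h))))))

Derivation:
Step 0: (((\a.a) s) (\f.(\g.(\h.((f h) (g h))))))
Step 1: (s (\f.(\g.(\h.((f h) (g h))))))
Step 2: (normal form reached)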